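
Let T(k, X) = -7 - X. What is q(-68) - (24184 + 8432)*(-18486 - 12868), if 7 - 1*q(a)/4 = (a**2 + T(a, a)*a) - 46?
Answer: 1022640372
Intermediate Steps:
q(a) = 212 - 4*a**2 - 4*a*(-7 - a) (q(a) = 28 - 4*((a**2 + (-7 - a)*a) - 46) = 28 - 4*((a**2 + a*(-7 - a)) - 46) = 28 - 4*(-46 + a**2 + a*(-7 - a)) = 28 + (184 - 4*a**2 - 4*a*(-7 - a)) = 212 - 4*a**2 - 4*a*(-7 - a))
q(-68) - (24184 + 8432)*(-18486 - 12868) = (212 + 28*(-68)) - (24184 + 8432)*(-18486 - 12868) = (212 - 1904) - 32616*(-31354) = -1692 - 1*(-1022642064) = -1692 + 1022642064 = 1022640372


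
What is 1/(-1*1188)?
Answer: -1/1188 ≈ -0.00084175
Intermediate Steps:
1/(-1*1188) = 1/(-1188) = -1/1188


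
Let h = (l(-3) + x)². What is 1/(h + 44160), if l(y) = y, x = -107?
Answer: 1/56260 ≈ 1.7775e-5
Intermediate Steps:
h = 12100 (h = (-3 - 107)² = (-110)² = 12100)
1/(h + 44160) = 1/(12100 + 44160) = 1/56260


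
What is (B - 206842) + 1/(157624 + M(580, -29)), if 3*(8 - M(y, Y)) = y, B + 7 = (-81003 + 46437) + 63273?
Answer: -84139316869/472316 ≈ -1.7814e+5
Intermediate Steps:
B = 28700 (B = -7 + ((-81003 + 46437) + 63273) = -7 + (-34566 + 63273) = -7 + 28707 = 28700)
M(y, Y) = 8 - y/3
(B - 206842) + 1/(157624 + M(580, -29)) = (28700 - 206842) + 1/(157624 + (8 - ⅓*580)) = -178142 + 1/(157624 + (8 - 580/3)) = -178142 + 1/(157624 - 556/3) = -178142 + 1/(472316/3) = -178142 + 3/472316 = -84139316869/472316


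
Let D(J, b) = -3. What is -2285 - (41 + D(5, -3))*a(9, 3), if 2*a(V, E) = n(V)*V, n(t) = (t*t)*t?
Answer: -126944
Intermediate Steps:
n(t) = t**3 (n(t) = t**2*t = t**3)
a(V, E) = V**4/2 (a(V, E) = (V**3*V)/2 = V**4/2)
-2285 - (41 + D(5, -3))*a(9, 3) = -2285 - (41 - 3)*(1/2)*9**4 = -2285 - 38*(1/2)*6561 = -2285 - 38*6561/2 = -2285 - 1*124659 = -2285 - 124659 = -126944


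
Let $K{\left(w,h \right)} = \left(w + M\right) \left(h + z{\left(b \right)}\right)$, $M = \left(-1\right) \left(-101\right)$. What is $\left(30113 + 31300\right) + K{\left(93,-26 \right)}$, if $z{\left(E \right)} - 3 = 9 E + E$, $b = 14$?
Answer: $84111$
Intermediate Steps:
$M = 101$
$z{\left(E \right)} = 3 + 10 E$ ($z{\left(E \right)} = 3 + \left(9 E + E\right) = 3 + 10 E$)
$K{\left(w,h \right)} = \left(101 + w\right) \left(143 + h\right)$ ($K{\left(w,h \right)} = \left(w + 101\right) \left(h + \left(3 + 10 \cdot 14\right)\right) = \left(101 + w\right) \left(h + \left(3 + 140\right)\right) = \left(101 + w\right) \left(h + 143\right) = \left(101 + w\right) \left(143 + h\right)$)
$\left(30113 + 31300\right) + K{\left(93,-26 \right)} = \left(30113 + 31300\right) + \left(14443 + 101 \left(-26\right) + 143 \cdot 93 - 2418\right) = 61413 + \left(14443 - 2626 + 13299 - 2418\right) = 61413 + 22698 = 84111$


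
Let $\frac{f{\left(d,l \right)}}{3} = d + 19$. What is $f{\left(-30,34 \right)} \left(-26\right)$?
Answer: $858$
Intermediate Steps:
$f{\left(d,l \right)} = 57 + 3 d$ ($f{\left(d,l \right)} = 3 \left(d + 19\right) = 3 \left(19 + d\right) = 57 + 3 d$)
$f{\left(-30,34 \right)} \left(-26\right) = \left(57 + 3 \left(-30\right)\right) \left(-26\right) = \left(57 - 90\right) \left(-26\right) = \left(-33\right) \left(-26\right) = 858$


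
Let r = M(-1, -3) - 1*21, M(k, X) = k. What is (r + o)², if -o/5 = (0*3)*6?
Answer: 484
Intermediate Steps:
o = 0 (o = -5*0*3*6 = -0*6 = -5*0 = 0)
r = -22 (r = -1 - 1*21 = -1 - 21 = -22)
(r + o)² = (-22 + 0)² = (-22)² = 484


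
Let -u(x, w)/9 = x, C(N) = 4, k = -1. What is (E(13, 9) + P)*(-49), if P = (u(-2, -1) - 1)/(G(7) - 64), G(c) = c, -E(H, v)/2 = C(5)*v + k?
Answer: 196343/57 ≈ 3444.6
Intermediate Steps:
u(x, w) = -9*x
E(H, v) = 2 - 8*v (E(H, v) = -2*(4*v - 1) = -2*(-1 + 4*v) = 2 - 8*v)
P = -17/57 (P = (-9*(-2) - 1)/(7 - 64) = (18 - 1)/(-57) = 17*(-1/57) = -17/57 ≈ -0.29825)
(E(13, 9) + P)*(-49) = ((2 - 8*9) - 17/57)*(-49) = ((2 - 72) - 17/57)*(-49) = (-70 - 17/57)*(-49) = -4007/57*(-49) = 196343/57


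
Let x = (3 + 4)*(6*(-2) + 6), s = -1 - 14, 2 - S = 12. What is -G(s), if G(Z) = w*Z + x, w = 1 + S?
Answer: -93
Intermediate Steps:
S = -10 (S = 2 - 1*12 = 2 - 12 = -10)
s = -15
w = -9 (w = 1 - 10 = -9)
x = -42 (x = 7*(-12 + 6) = 7*(-6) = -42)
G(Z) = -42 - 9*Z (G(Z) = -9*Z - 42 = -42 - 9*Z)
-G(s) = -(-42 - 9*(-15)) = -(-42 + 135) = -1*93 = -93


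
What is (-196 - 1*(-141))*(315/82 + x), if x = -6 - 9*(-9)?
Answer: -355575/82 ≈ -4336.3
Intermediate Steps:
x = 75 (x = -6 + 81 = 75)
(-196 - 1*(-141))*(315/82 + x) = (-196 - 1*(-141))*(315/82 + 75) = (-196 + 141)*(315*(1/82) + 75) = -55*(315/82 + 75) = -55*6465/82 = -355575/82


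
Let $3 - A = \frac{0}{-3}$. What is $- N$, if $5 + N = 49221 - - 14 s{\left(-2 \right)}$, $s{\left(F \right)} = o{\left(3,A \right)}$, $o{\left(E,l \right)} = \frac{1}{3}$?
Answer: $- \frac{147662}{3} \approx -49221.0$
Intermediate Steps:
$A = 3$ ($A = 3 - \frac{0}{-3} = 3 - 0 \left(- \frac{1}{3}\right) = 3 - 0 = 3 + 0 = 3$)
$o{\left(E,l \right)} = \frac{1}{3}$
$s{\left(F \right)} = \frac{1}{3}$
$N = \frac{147662}{3}$ ($N = -5 + \left(49221 - \left(-14\right) \frac{1}{3}\right) = -5 + \left(49221 - - \frac{14}{3}\right) = -5 + \left(49221 + \frac{14}{3}\right) = -5 + \frac{147677}{3} = \frac{147662}{3} \approx 49221.0$)
$- N = \left(-1\right) \frac{147662}{3} = - \frac{147662}{3}$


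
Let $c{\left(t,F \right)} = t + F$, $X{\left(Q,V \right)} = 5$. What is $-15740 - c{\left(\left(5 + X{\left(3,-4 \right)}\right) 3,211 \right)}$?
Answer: $-15981$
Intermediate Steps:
$c{\left(t,F \right)} = F + t$
$-15740 - c{\left(\left(5 + X{\left(3,-4 \right)}\right) 3,211 \right)} = -15740 - \left(211 + \left(5 + 5\right) 3\right) = -15740 - \left(211 + 10 \cdot 3\right) = -15740 - \left(211 + 30\right) = -15740 - 241 = -15981$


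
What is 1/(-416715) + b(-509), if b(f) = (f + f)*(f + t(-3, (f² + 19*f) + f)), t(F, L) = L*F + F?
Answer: 316980461302049/416715 ≈ 7.6067e+8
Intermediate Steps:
t(F, L) = F + F*L (t(F, L) = F*L + F = F + F*L)
b(f) = 2*f*(-3 - 59*f - 3*f²) (b(f) = (f + f)*(f - 3*(1 + ((f² + 19*f) + f))) = (2*f)*(f - 3*(1 + (f² + 20*f))) = (2*f)*(f - 3*(1 + f² + 20*f)) = (2*f)*(f + (-3 - 60*f - 3*f²)) = (2*f)*(-3 - 59*f - 3*f²) = 2*f*(-3 - 59*f - 3*f²))
1/(-416715) + b(-509) = 1/(-416715) + 2*(-509)*(-3 - 509 - 3*(-509)*(20 - 509)) = -1/416715 + 2*(-509)*(-3 - 509 - 3*(-509)*(-489)) = -1/416715 + 2*(-509)*(-3 - 509 - 746703) = -1/416715 + 2*(-509)*(-747215) = -1/416715 + 760664870 = 316980461302049/416715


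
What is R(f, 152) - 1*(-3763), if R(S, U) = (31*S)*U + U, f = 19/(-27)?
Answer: 16177/27 ≈ 599.15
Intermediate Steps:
f = -19/27 (f = 19*(-1/27) = -19/27 ≈ -0.70370)
R(S, U) = U + 31*S*U (R(S, U) = 31*S*U + U = U + 31*S*U)
R(f, 152) - 1*(-3763) = 152*(1 + 31*(-19/27)) - 1*(-3763) = 152*(1 - 589/27) + 3763 = 152*(-562/27) + 3763 = -85424/27 + 3763 = 16177/27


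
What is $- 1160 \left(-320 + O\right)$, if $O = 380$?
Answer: $-69600$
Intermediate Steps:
$- 1160 \left(-320 + O\right) = - 1160 \left(-320 + 380\right) = \left(-1160\right) 60 = -69600$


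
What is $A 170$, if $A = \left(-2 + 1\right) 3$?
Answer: $-510$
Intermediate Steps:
$A = -3$ ($A = \left(-1\right) 3 = -3$)
$A 170 = \left(-3\right) 170 = -510$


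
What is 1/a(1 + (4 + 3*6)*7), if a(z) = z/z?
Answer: 1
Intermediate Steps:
a(z) = 1
1/a(1 + (4 + 3*6)*7) = 1/1 = 1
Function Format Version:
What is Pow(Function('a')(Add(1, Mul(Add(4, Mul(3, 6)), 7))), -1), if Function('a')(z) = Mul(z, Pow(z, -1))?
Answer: 1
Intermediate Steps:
Function('a')(z) = 1
Pow(Function('a')(Add(1, Mul(Add(4, Mul(3, 6)), 7))), -1) = Pow(1, -1) = 1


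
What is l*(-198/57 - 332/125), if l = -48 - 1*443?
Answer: 7147978/2375 ≈ 3009.7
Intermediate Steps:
l = -491 (l = -48 - 443 = -491)
l*(-198/57 - 332/125) = -491*(-198/57 - 332/125) = -491*(-198*1/57 - 332*1/125) = -491*(-66/19 - 332/125) = -491*(-14558/2375) = 7147978/2375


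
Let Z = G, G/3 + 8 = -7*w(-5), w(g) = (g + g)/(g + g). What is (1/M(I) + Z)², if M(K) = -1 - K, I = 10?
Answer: 246016/121 ≈ 2033.2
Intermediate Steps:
w(g) = 1 (w(g) = (2*g)/((2*g)) = (2*g)*(1/(2*g)) = 1)
G = -45 (G = -24 + 3*(-7*1) = -24 + 3*(-7) = -24 - 21 = -45)
Z = -45
(1/M(I) + Z)² = (1/(-1 - 1*10) - 45)² = (1/(-1 - 10) - 45)² = (1/(-11) - 45)² = (-1/11 - 45)² = (-496/11)² = 246016/121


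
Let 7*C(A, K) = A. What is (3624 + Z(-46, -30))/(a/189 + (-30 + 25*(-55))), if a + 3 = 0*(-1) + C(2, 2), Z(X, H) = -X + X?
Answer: -2397276/929417 ≈ -2.5793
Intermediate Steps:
C(A, K) = A/7
Z(X, H) = 0
a = -19/7 (a = -3 + (0*(-1) + (⅐)*2) = -3 + (0 + 2/7) = -3 + 2/7 = -19/7 ≈ -2.7143)
(3624 + Z(-46, -30))/(a/189 + (-30 + 25*(-55))) = (3624 + 0)/(-19/7/189 + (-30 + 25*(-55))) = 3624/((1/189)*(-19/7) + (-30 - 1375)) = 3624/(-19/1323 - 1405) = 3624/(-1858834/1323) = 3624*(-1323/1858834) = -2397276/929417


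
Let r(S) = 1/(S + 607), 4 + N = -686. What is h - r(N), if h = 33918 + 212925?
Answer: 20487970/83 ≈ 2.4684e+5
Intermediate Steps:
N = -690 (N = -4 - 686 = -690)
r(S) = 1/(607 + S)
h = 246843
h - r(N) = 246843 - 1/(607 - 690) = 246843 - 1/(-83) = 246843 - 1*(-1/83) = 246843 + 1/83 = 20487970/83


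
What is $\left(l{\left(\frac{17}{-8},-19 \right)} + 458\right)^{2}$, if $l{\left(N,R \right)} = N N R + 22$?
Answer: $\frac{636502441}{4096} \approx 1.554 \cdot 10^{5}$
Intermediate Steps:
$l{\left(N,R \right)} = 22 + R N^{2}$ ($l{\left(N,R \right)} = N^{2} R + 22 = R N^{2} + 22 = 22 + R N^{2}$)
$\left(l{\left(\frac{17}{-8},-19 \right)} + 458\right)^{2} = \left(\left(22 - 19 \left(\frac{17}{-8}\right)^{2}\right) + 458\right)^{2} = \left(\left(22 - 19 \left(17 \left(- \frac{1}{8}\right)\right)^{2}\right) + 458\right)^{2} = \left(\left(22 - 19 \left(- \frac{17}{8}\right)^{2}\right) + 458\right)^{2} = \left(\left(22 - \frac{5491}{64}\right) + 458\right)^{2} = \left(- \frac{4083}{64} + 458\right)^{2} = \left(\frac{25229}{64}\right)^{2} = \frac{636502441}{4096}$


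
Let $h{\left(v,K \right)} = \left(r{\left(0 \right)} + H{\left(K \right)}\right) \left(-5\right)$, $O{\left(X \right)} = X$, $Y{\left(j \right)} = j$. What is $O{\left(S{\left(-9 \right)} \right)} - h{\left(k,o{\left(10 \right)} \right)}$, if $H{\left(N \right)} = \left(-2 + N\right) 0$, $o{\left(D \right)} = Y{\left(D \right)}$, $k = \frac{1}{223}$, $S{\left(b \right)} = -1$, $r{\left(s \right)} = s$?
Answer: $-1$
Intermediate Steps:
$k = \frac{1}{223} \approx 0.0044843$
$o{\left(D \right)} = D$
$H{\left(N \right)} = 0$
$h{\left(v,K \right)} = 0$ ($h{\left(v,K \right)} = \left(0 + 0\right) \left(-5\right) = 0 \left(-5\right) = 0$)
$O{\left(S{\left(-9 \right)} \right)} - h{\left(k,o{\left(10 \right)} \right)} = -1 - 0 = -1 + 0 = -1$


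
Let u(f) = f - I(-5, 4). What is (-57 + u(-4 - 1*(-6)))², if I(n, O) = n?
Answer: 2500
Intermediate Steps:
u(f) = 5 + f (u(f) = f - 1*(-5) = f + 5 = 5 + f)
(-57 + u(-4 - 1*(-6)))² = (-57 + (5 + (-4 - 1*(-6))))² = (-57 + (5 + (-4 + 6)))² = (-57 + (5 + 2))² = (-57 + 7)² = (-50)² = 2500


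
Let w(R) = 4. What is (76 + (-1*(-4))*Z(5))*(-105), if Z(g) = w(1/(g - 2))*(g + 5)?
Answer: -24780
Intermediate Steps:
Z(g) = 20 + 4*g (Z(g) = 4*(g + 5) = 4*(5 + g) = 20 + 4*g)
(76 + (-1*(-4))*Z(5))*(-105) = (76 + (-1*(-4))*(20 + 4*5))*(-105) = (76 + 4*(20 + 20))*(-105) = (76 + 4*40)*(-105) = (76 + 160)*(-105) = 236*(-105) = -24780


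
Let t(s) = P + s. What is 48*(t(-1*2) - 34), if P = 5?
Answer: -1488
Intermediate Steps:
t(s) = 5 + s
48*(t(-1*2) - 34) = 48*((5 - 1*2) - 34) = 48*((5 - 2) - 34) = 48*(3 - 34) = 48*(-31) = -1488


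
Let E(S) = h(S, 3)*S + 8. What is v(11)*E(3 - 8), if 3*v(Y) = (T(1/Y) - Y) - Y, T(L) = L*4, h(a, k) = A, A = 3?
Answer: 1666/33 ≈ 50.485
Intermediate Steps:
h(a, k) = 3
T(L) = 4*L
v(Y) = -2*Y/3 + 4/(3*Y) (v(Y) = ((4/Y - Y) - Y)/3 = ((-Y + 4/Y) - Y)/3 = (-2*Y + 4/Y)/3 = -2*Y/3 + 4/(3*Y))
E(S) = 8 + 3*S (E(S) = 3*S + 8 = 8 + 3*S)
v(11)*E(3 - 8) = ((⅔)*(2 - 1*11²)/11)*(8 + 3*(3 - 8)) = ((⅔)*(1/11)*(2 - 1*121))*(8 + 3*(-5)) = ((⅔)*(1/11)*(2 - 121))*(8 - 15) = ((⅔)*(1/11)*(-119))*(-7) = -238/33*(-7) = 1666/33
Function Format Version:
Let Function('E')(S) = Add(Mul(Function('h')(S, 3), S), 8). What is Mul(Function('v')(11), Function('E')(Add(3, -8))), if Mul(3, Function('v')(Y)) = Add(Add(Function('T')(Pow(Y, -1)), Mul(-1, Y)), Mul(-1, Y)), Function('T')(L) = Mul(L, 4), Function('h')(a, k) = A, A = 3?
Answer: Rational(1666, 33) ≈ 50.485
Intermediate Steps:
Function('h')(a, k) = 3
Function('T')(L) = Mul(4, L)
Function('v')(Y) = Add(Mul(Rational(-2, 3), Y), Mul(Rational(4, 3), Pow(Y, -1))) (Function('v')(Y) = Mul(Rational(1, 3), Add(Add(Mul(4, Pow(Y, -1)), Mul(-1, Y)), Mul(-1, Y))) = Mul(Rational(1, 3), Add(Add(Mul(-1, Y), Mul(4, Pow(Y, -1))), Mul(-1, Y))) = Mul(Rational(1, 3), Add(Mul(-2, Y), Mul(4, Pow(Y, -1)))) = Add(Mul(Rational(-2, 3), Y), Mul(Rational(4, 3), Pow(Y, -1))))
Function('E')(S) = Add(8, Mul(3, S)) (Function('E')(S) = Add(Mul(3, S), 8) = Add(8, Mul(3, S)))
Mul(Function('v')(11), Function('E')(Add(3, -8))) = Mul(Mul(Rational(2, 3), Pow(11, -1), Add(2, Mul(-1, Pow(11, 2)))), Add(8, Mul(3, Add(3, -8)))) = Mul(Mul(Rational(2, 3), Rational(1, 11), Add(2, Mul(-1, 121))), Add(8, Mul(3, -5))) = Mul(Mul(Rational(2, 3), Rational(1, 11), Add(2, -121)), Add(8, -15)) = Mul(Mul(Rational(2, 3), Rational(1, 11), -119), -7) = Mul(Rational(-238, 33), -7) = Rational(1666, 33)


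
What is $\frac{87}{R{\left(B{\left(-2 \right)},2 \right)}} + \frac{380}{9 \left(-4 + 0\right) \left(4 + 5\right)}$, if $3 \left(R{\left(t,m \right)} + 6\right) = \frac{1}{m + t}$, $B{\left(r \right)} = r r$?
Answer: $- \frac{137011}{8667} \approx -15.808$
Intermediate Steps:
$B{\left(r \right)} = r^{2}$
$R{\left(t,m \right)} = -6 + \frac{1}{3 \left(m + t\right)}$
$\frac{87}{R{\left(B{\left(-2 \right)},2 \right)}} + \frac{380}{9 \left(-4 + 0\right) \left(4 + 5\right)} = \frac{87}{\frac{1}{2 + \left(-2\right)^{2}} \left(\frac{1}{3} - 12 - 6 \left(-2\right)^{2}\right)} + \frac{380}{9 \left(-4 + 0\right) \left(4 + 5\right)} = \frac{87}{\frac{1}{2 + 4} \left(\frac{1}{3} - 12 - 24\right)} + \frac{380}{9 \left(\left(-4\right) 9\right)} = \frac{87}{\frac{1}{6} \left(\frac{1}{3} - 12 - 24\right)} + \frac{380}{9 \left(-36\right)} = \frac{87}{\frac{1}{6} \left(- \frac{107}{3}\right)} + \frac{380}{-324} = \frac{87}{- \frac{107}{18}} + 380 \left(- \frac{1}{324}\right) = 87 \left(- \frac{18}{107}\right) - \frac{95}{81} = - \frac{1566}{107} - \frac{95}{81} = - \frac{137011}{8667}$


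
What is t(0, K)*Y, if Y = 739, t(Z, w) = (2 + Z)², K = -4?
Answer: 2956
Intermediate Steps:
t(0, K)*Y = (2 + 0)²*739 = 2²*739 = 4*739 = 2956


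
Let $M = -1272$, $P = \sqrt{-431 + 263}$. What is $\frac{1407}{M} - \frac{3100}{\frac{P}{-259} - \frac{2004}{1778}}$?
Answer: $\frac{133519345427699}{48660753896} - \frac{6474987050 i \sqrt{42}}{344297787} \approx 2743.9 - 121.88 i$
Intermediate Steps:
$P = 2 i \sqrt{42}$ ($P = \sqrt{-168} = 2 i \sqrt{42} \approx 12.961 i$)
$\frac{1407}{M} - \frac{3100}{\frac{P}{-259} - \frac{2004}{1778}} = \frac{1407}{-1272} - \frac{3100}{\frac{2 i \sqrt{42}}{-259} - \frac{2004}{1778}} = 1407 \left(- \frac{1}{1272}\right) - \frac{3100}{2 i \sqrt{42} \left(- \frac{1}{259}\right) - \frac{1002}{889}} = - \frac{469}{424} - \frac{3100}{- \frac{2 i \sqrt{42}}{259} - \frac{1002}{889}} = - \frac{469}{424} - \frac{3100}{- \frac{1002}{889} - \frac{2 i \sqrt{42}}{259}}$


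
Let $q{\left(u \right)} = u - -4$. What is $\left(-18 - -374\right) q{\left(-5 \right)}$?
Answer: $-356$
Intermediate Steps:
$q{\left(u \right)} = 4 + u$ ($q{\left(u \right)} = u + 4 = 4 + u$)
$\left(-18 - -374\right) q{\left(-5 \right)} = \left(-18 - -374\right) \left(4 - 5\right) = \left(-18 + 374\right) \left(-1\right) = 356 \left(-1\right) = -356$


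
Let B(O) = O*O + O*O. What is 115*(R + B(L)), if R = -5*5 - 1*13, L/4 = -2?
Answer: 10350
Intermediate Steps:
L = -8 (L = 4*(-2) = -8)
B(O) = 2*O² (B(O) = O² + O² = 2*O²)
R = -38 (R = -25 - 13 = -38)
115*(R + B(L)) = 115*(-38 + 2*(-8)²) = 115*(-38 + 2*64) = 115*(-38 + 128) = 115*90 = 10350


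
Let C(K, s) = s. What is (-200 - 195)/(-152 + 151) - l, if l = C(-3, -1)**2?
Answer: 394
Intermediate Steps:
l = 1 (l = (-1)**2 = 1)
(-200 - 195)/(-152 + 151) - l = (-200 - 195)/(-152 + 151) - 1*1 = -395/(-1) - 1 = -395*(-1) - 1 = 395 - 1 = 394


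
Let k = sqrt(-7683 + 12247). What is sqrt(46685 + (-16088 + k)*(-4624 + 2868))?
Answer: sqrt(28297213 - 3512*sqrt(1141)) ≈ 5308.4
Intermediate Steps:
k = 2*sqrt(1141) (k = sqrt(4564) = 2*sqrt(1141) ≈ 67.557)
sqrt(46685 + (-16088 + k)*(-4624 + 2868)) = sqrt(46685 + (-16088 + 2*sqrt(1141))*(-4624 + 2868)) = sqrt(46685 + (-16088 + 2*sqrt(1141))*(-1756)) = sqrt(46685 + (28250528 - 3512*sqrt(1141))) = sqrt(28297213 - 3512*sqrt(1141))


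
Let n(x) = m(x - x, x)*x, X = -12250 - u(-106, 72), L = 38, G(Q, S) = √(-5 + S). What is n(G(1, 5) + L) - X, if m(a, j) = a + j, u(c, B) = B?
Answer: 13766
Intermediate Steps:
X = -12322 (X = -12250 - 1*72 = -12250 - 72 = -12322)
n(x) = x² (n(x) = ((x - x) + x)*x = (0 + x)*x = x*x = x²)
n(G(1, 5) + L) - X = (√(-5 + 5) + 38)² - 1*(-12322) = (√0 + 38)² + 12322 = (0 + 38)² + 12322 = 38² + 12322 = 1444 + 12322 = 13766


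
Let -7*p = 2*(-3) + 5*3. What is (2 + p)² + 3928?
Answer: 192497/49 ≈ 3928.5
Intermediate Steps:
p = -9/7 (p = -(2*(-3) + 5*3)/7 = -(-6 + 15)/7 = -⅐*9 = -9/7 ≈ -1.2857)
(2 + p)² + 3928 = (2 - 9/7)² + 3928 = (5/7)² + 3928 = 25/49 + 3928 = 192497/49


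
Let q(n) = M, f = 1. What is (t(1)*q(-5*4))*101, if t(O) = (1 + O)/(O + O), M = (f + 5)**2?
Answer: 3636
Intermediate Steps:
M = 36 (M = (1 + 5)**2 = 6**2 = 36)
t(O) = (1 + O)/(2*O) (t(O) = (1 + O)/((2*O)) = (1 + O)*(1/(2*O)) = (1 + O)/(2*O))
q(n) = 36
(t(1)*q(-5*4))*101 = (((1/2)*(1 + 1)/1)*36)*101 = (((1/2)*1*2)*36)*101 = (1*36)*101 = 36*101 = 3636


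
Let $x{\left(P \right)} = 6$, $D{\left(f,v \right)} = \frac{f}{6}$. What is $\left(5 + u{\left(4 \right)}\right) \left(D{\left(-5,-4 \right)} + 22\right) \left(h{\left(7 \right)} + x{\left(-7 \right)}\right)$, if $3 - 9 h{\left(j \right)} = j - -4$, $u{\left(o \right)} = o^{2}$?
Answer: $\frac{20447}{9} \approx 2271.9$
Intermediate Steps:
$D{\left(f,v \right)} = \frac{f}{6}$ ($D{\left(f,v \right)} = f \frac{1}{6} = \frac{f}{6}$)
$h{\left(j \right)} = - \frac{1}{9} - \frac{j}{9}$ ($h{\left(j \right)} = \frac{1}{3} - \frac{j - -4}{9} = \frac{1}{3} - \frac{j + 4}{9} = \frac{1}{3} - \frac{4 + j}{9} = \frac{1}{3} - \left(\frac{4}{9} + \frac{j}{9}\right) = - \frac{1}{9} - \frac{j}{9}$)
$\left(5 + u{\left(4 \right)}\right) \left(D{\left(-5,-4 \right)} + 22\right) \left(h{\left(7 \right)} + x{\left(-7 \right)}\right) = \left(5 + 4^{2}\right) \left(\frac{1}{6} \left(-5\right) + 22\right) \left(\left(- \frac{1}{9} - \frac{7}{9}\right) + 6\right) = \left(5 + 16\right) \left(- \frac{5}{6} + 22\right) \left(\left(- \frac{1}{9} - \frac{7}{9}\right) + 6\right) = 21 \cdot \frac{127}{6} \left(- \frac{8}{9} + 6\right) = \frac{889}{2} \cdot \frac{46}{9} = \frac{20447}{9}$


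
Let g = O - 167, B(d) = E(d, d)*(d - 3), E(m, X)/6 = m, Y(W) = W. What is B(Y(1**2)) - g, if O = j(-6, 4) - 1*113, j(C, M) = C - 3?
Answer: 277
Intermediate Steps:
E(m, X) = 6*m
j(C, M) = -3 + C
O = -122 (O = (-3 - 6) - 1*113 = -9 - 113 = -122)
B(d) = 6*d*(-3 + d) (B(d) = (6*d)*(d - 3) = (6*d)*(-3 + d) = 6*d*(-3 + d))
g = -289 (g = -122 - 167 = -289)
B(Y(1**2)) - g = 6*1**2*(-3 + 1**2) - 1*(-289) = 6*1*(-3 + 1) + 289 = 6*1*(-2) + 289 = -12 + 289 = 277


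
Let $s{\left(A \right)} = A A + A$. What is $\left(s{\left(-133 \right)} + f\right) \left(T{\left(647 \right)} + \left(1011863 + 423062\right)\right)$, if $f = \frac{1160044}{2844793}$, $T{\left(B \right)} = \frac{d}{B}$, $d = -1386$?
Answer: $\frac{46368085505153829728}{1840581071} \approx 2.5192 \cdot 10^{10}$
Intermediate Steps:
$T{\left(B \right)} = - \frac{1386}{B}$
$f = \frac{1160044}{2844793}$ ($f = 1160044 \cdot \frac{1}{2844793} = \frac{1160044}{2844793} \approx 0.40778$)
$s{\left(A \right)} = A + A^{2}$ ($s{\left(A \right)} = A^{2} + A = A + A^{2}$)
$\left(s{\left(-133 \right)} + f\right) \left(T{\left(647 \right)} + \left(1011863 + 423062\right)\right) = \left(- 133 \left(1 - 133\right) + \frac{1160044}{2844793}\right) \left(- \frac{1386}{647} + \left(1011863 + 423062\right)\right) = \left(\left(-133\right) \left(-132\right) + \frac{1160044}{2844793}\right) \left(\left(-1386\right) \frac{1}{647} + 1434925\right) = \left(17556 + \frac{1160044}{2844793}\right) \left(- \frac{1386}{647} + 1434925\right) = \frac{49944345952}{2844793} \cdot \frac{928395089}{647} = \frac{46368085505153829728}{1840581071}$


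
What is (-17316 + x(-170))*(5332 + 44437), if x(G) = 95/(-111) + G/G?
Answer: -95659004140/111 ≈ -8.6179e+8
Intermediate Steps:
x(G) = 16/111 (x(G) = 95*(-1/111) + 1 = -95/111 + 1 = 16/111)
(-17316 + x(-170))*(5332 + 44437) = (-17316 + 16/111)*(5332 + 44437) = -1922060/111*49769 = -95659004140/111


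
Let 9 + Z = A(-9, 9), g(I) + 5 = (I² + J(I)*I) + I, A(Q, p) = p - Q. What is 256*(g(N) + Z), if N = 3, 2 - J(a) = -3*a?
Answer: 12544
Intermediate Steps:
J(a) = 2 + 3*a (J(a) = 2 - (-3)*a = 2 + 3*a)
g(I) = -5 + I + I² + I*(2 + 3*I) (g(I) = -5 + ((I² + (2 + 3*I)*I) + I) = -5 + ((I² + I*(2 + 3*I)) + I) = -5 + (I + I² + I*(2 + 3*I)) = -5 + I + I² + I*(2 + 3*I))
Z = 9 (Z = -9 + (9 - 1*(-9)) = -9 + (9 + 9) = -9 + 18 = 9)
256*(g(N) + Z) = 256*((-5 + 3*3 + 4*3²) + 9) = 256*((-5 + 9 + 4*9) + 9) = 256*((-5 + 9 + 36) + 9) = 256*(40 + 9) = 256*49 = 12544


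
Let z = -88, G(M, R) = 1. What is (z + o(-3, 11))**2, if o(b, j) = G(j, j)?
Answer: 7569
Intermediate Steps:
o(b, j) = 1
(z + o(-3, 11))**2 = (-88 + 1)**2 = (-87)**2 = 7569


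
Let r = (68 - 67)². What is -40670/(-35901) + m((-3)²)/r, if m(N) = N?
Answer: 363779/35901 ≈ 10.133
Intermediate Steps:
r = 1 (r = 1² = 1)
-40670/(-35901) + m((-3)²)/r = -40670/(-35901) + (-3)²/1 = -40670*(-1/35901) + 9*1 = 40670/35901 + 9 = 363779/35901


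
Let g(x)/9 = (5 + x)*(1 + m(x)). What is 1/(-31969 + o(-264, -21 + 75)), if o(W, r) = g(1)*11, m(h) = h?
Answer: -1/30781 ≈ -3.2488e-5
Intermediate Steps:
g(x) = 9*(1 + x)*(5 + x) (g(x) = 9*((5 + x)*(1 + x)) = 9*((1 + x)*(5 + x)) = 9*(1 + x)*(5 + x))
o(W, r) = 1188 (o(W, r) = (45 + 9*1² + 54*1)*11 = (45 + 9*1 + 54)*11 = (45 + 9 + 54)*11 = 108*11 = 1188)
1/(-31969 + o(-264, -21 + 75)) = 1/(-31969 + 1188) = 1/(-30781) = -1/30781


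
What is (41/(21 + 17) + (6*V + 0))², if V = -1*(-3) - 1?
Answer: 247009/1444 ≈ 171.06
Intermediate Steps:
V = 2 (V = 3 - 1 = 2)
(41/(21 + 17) + (6*V + 0))² = (41/(21 + 17) + (6*2 + 0))² = (41/38 + (12 + 0))² = (41*(1/38) + 12)² = (41/38 + 12)² = (497/38)² = 247009/1444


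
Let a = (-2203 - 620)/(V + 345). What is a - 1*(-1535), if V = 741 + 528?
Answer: 824889/538 ≈ 1533.3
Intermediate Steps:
V = 1269
a = -941/538 (a = (-2203 - 620)/(1269 + 345) = -2823/1614 = -2823*1/1614 = -941/538 ≈ -1.7491)
a - 1*(-1535) = -941/538 - 1*(-1535) = -941/538 + 1535 = 824889/538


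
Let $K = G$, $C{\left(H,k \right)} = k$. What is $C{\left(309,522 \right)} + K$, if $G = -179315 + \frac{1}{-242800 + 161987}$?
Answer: $- \frac{14448798710}{80813} \approx -1.7879 \cdot 10^{5}$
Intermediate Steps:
$G = - \frac{14490983096}{80813}$ ($G = -179315 + \frac{1}{-80813} = -179315 - \frac{1}{80813} = - \frac{14490983096}{80813} \approx -1.7932 \cdot 10^{5}$)
$K = - \frac{14490983096}{80813} \approx -1.7932 \cdot 10^{5}$
$C{\left(309,522 \right)} + K = 522 - \frac{14490983096}{80813} = - \frac{14448798710}{80813}$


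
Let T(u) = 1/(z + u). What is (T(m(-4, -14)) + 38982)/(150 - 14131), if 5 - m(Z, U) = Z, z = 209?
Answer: -8498077/3047858 ≈ -2.7882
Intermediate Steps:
m(Z, U) = 5 - Z
T(u) = 1/(209 + u)
(T(m(-4, -14)) + 38982)/(150 - 14131) = (1/(209 + (5 - 1*(-4))) + 38982)/(150 - 14131) = (1/(209 + (5 + 4)) + 38982)/(-13981) = (1/(209 + 9) + 38982)*(-1/13981) = (1/218 + 38982)*(-1/13981) = (8498077/218)*(-1/13981) = -8498077/3047858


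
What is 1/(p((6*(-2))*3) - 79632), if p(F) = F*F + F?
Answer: -1/78372 ≈ -1.2760e-5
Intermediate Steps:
p(F) = F + F² (p(F) = F² + F = F + F²)
1/(p((6*(-2))*3) - 79632) = 1/(((6*(-2))*3)*(1 + (6*(-2))*3) - 79632) = 1/((-12*3)*(1 - 12*3) - 79632) = 1/(-36*(1 - 36) - 79632) = 1/(-36*(-35) - 79632) = 1/(1260 - 79632) = 1/(-78372) = -1/78372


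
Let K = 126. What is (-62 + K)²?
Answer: 4096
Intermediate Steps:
(-62 + K)² = (-62 + 126)² = 64² = 4096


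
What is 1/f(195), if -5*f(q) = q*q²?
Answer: -1/1482975 ≈ -6.7432e-7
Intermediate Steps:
f(q) = -q³/5 (f(q) = -q*q²/5 = -q³/5)
1/f(195) = 1/(-⅕*195³) = 1/(-⅕*7414875) = 1/(-1482975) = -1/1482975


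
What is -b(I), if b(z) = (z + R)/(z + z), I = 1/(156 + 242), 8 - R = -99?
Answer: -42587/2 ≈ -21294.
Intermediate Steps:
R = 107 (R = 8 - 1*(-99) = 8 + 99 = 107)
I = 1/398 ≈ 0.0025126
b(z) = (107 + z)/(2*z) (b(z) = (z + 107)/(z + z) = (107 + z)/((2*z)) = (107 + z)*(1/(2*z)) = (107 + z)/(2*z))
-b(I) = -(107 + 1/398)/(2*1/398) = -398*42587/(2*398) = -1*42587/2 = -42587/2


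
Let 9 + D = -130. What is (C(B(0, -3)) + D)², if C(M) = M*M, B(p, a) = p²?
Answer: 19321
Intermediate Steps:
D = -139 (D = -9 - 130 = -139)
C(M) = M²
(C(B(0, -3)) + D)² = ((0²)² - 139)² = (0² - 139)² = (0 - 139)² = (-139)² = 19321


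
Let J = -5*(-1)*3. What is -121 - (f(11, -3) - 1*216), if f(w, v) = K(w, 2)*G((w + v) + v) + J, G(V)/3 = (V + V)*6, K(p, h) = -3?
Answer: 620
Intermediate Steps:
J = 15 (J = 5*3 = 15)
G(V) = 36*V (G(V) = 3*((V + V)*6) = 3*((2*V)*6) = 3*(12*V) = 36*V)
f(w, v) = 15 - 216*v - 108*w (f(w, v) = -108*((w + v) + v) + 15 = -108*((v + w) + v) + 15 = -108*(w + 2*v) + 15 = -3*(36*w + 72*v) + 15 = (-216*v - 108*w) + 15 = 15 - 216*v - 108*w)
-121 - (f(11, -3) - 1*216) = -121 - ((15 - 216*(-3) - 108*11) - 1*216) = -121 - ((15 + 648 - 1188) - 216) = -121 - (-525 - 216) = -121 - 1*(-741) = -121 + 741 = 620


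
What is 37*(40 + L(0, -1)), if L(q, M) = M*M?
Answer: 1517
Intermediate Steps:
L(q, M) = M²
37*(40 + L(0, -1)) = 37*(40 + (-1)²) = 37*(40 + 1) = 37*41 = 1517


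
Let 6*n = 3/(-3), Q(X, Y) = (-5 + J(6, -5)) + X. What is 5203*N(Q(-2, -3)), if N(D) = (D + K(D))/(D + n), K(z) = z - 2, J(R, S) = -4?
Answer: 749232/67 ≈ 11183.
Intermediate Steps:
K(z) = -2 + z
Q(X, Y) = -9 + X (Q(X, Y) = (-5 - 4) + X = -9 + X)
n = -⅙ (n = (3/(-3))/6 = (3*(-⅓))/6 = (⅙)*(-1) = -⅙ ≈ -0.16667)
N(D) = (-2 + 2*D)/(-⅙ + D) (N(D) = (D + (-2 + D))/(D - ⅙) = (-2 + 2*D)/(-⅙ + D))
5203*N(Q(-2, -3)) = 5203*(12*(-1 + (-9 - 2))/(-1 + 6*(-9 - 2))) = 5203*(12*(-1 - 11)/(-1 + 6*(-11))) = 5203*(12*(-12)/(-1 - 66)) = 5203*(12*(-12)/(-67)) = 5203*(12*(-1/67)*(-12)) = 5203*(144/67) = 749232/67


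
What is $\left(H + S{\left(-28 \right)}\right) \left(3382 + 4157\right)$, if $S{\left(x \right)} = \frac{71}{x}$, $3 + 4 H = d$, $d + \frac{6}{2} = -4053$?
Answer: $-7669317$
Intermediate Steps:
$d = -4056$ ($d = -3 - 4053 = -4056$)
$H = - \frac{4059}{4}$ ($H = - \frac{3}{4} + \frac{1}{4} \left(-4056\right) = - \frac{3}{4} - 1014 = - \frac{4059}{4} \approx -1014.8$)
$\left(H + S{\left(-28 \right)}\right) \left(3382 + 4157\right) = \left(- \frac{4059}{4} + \frac{71}{-28}\right) \left(3382 + 4157\right) = \left(- \frac{4059}{4} + 71 \left(- \frac{1}{28}\right)\right) 7539 = \left(- \frac{4059}{4} - \frac{71}{28}\right) 7539 = \left(- \frac{7121}{7}\right) 7539 = -7669317$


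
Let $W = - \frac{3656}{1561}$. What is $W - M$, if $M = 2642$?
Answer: $- \frac{4127818}{1561} \approx -2644.3$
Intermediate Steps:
$W = - \frac{3656}{1561}$ ($W = \left(-3656\right) \frac{1}{1561} = - \frac{3656}{1561} \approx -2.3421$)
$W - M = - \frac{3656}{1561} - 2642 = - \frac{4127818}{1561}$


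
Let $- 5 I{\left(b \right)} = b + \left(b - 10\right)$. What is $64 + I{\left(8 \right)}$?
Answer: $\frac{314}{5} \approx 62.8$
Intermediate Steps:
$I{\left(b \right)} = 2 - \frac{2 b}{5}$ ($I{\left(b \right)} = - \frac{b + \left(b - 10\right)}{5} = - \frac{b + \left(-10 + b\right)}{5} = - \frac{-10 + 2 b}{5} = 2 - \frac{2 b}{5}$)
$64 + I{\left(8 \right)} = 64 + \left(2 - \frac{16}{5}\right) = 64 - \frac{6}{5} = \frac{314}{5}$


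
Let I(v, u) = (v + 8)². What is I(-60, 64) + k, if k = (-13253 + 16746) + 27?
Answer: 6224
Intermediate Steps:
I(v, u) = (8 + v)²
k = 3520 (k = 3493 + 27 = 3520)
I(-60, 64) + k = (8 - 60)² + 3520 = (-52)² + 3520 = 2704 + 3520 = 6224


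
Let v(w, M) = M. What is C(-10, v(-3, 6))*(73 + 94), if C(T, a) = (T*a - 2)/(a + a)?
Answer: -5177/6 ≈ -862.83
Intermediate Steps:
C(T, a) = (-2 + T*a)/(2*a) (C(T, a) = (-2 + T*a)/((2*a)) = (-2 + T*a)*(1/(2*a)) = (-2 + T*a)/(2*a))
C(-10, v(-3, 6))*(73 + 94) = ((½)*(-10) - 1/6)*(73 + 94) = (-5 - 1*⅙)*167 = (-5 - ⅙)*167 = -31/6*167 = -5177/6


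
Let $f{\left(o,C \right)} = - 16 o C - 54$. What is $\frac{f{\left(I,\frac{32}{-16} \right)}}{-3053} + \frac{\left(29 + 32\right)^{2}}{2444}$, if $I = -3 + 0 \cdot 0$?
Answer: $\frac{11726813}{7461532} \approx 1.5716$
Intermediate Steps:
$I = -3$ ($I = -3 + 0 = -3$)
$f{\left(o,C \right)} = -54 - 16 C o$ ($f{\left(o,C \right)} = - 16 C o - 54 = -54 - 16 C o$)
$\frac{f{\left(I,\frac{32}{-16} \right)}}{-3053} + \frac{\left(29 + 32\right)^{2}}{2444} = \frac{-54 - 16 \frac{32}{-16} \left(-3\right)}{-3053} + \frac{\left(29 + 32\right)^{2}}{2444} = \left(-54 - 16 \cdot 32 \left(- \frac{1}{16}\right) \left(-3\right)\right) \left(- \frac{1}{3053}\right) + 61^{2} \cdot \frac{1}{2444} = \left(-54 - \left(-32\right) \left(-3\right)\right) \left(- \frac{1}{3053}\right) + 3721 \cdot \frac{1}{2444} = \left(-54 - 96\right) \left(- \frac{1}{3053}\right) + \frac{3721}{2444} = \left(-150\right) \left(- \frac{1}{3053}\right) + \frac{3721}{2444} = \frac{150}{3053} + \frac{3721}{2444} = \frac{11726813}{7461532}$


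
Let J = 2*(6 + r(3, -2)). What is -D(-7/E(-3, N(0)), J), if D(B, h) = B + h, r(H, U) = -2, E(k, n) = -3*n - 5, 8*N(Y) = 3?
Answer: -64/7 ≈ -9.1429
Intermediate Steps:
N(Y) = 3/8 (N(Y) = (⅛)*3 = 3/8)
E(k, n) = -5 - 3*n
J = 8 (J = 2*(6 - 2) = 2*4 = 8)
-D(-7/E(-3, N(0)), J) = -(-7/(-5 - 3*3/8) + 8) = -(-7/(-5 - 9/8) + 8) = -(-7/(-49/8) + 8) = -(-7*(-8/49) + 8) = -(8/7 + 8) = -1*64/7 = -64/7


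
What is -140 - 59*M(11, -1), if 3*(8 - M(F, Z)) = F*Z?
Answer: -2485/3 ≈ -828.33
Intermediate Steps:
M(F, Z) = 8 - F*Z/3
-140 - 59*M(11, -1) = -140 - 59*(8 - ⅓*11*(-1)) = -140 - 59*(8 + 11/3) = -140 - 59*35/3 = -140 - 2065/3 = -2485/3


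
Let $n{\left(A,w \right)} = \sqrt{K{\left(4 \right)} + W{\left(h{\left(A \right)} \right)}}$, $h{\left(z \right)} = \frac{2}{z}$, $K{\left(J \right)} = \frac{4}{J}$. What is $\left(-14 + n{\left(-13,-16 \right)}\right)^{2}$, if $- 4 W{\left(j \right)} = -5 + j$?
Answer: $\frac{\left(364 - \sqrt{1547}\right)^{2}}{676} \approx 155.93$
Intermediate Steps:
$W{\left(j \right)} = \frac{5}{4} - \frac{j}{4}$ ($W{\left(j \right)} = - \frac{-5 + j}{4} = \frac{5}{4} - \frac{j}{4}$)
$n{\left(A,w \right)} = \sqrt{\frac{9}{4} - \frac{1}{2 A}}$ ($n{\left(A,w \right)} = \sqrt{\frac{4}{4} + \left(\frac{5}{4} - \frac{2 \frac{1}{A}}{4}\right)} = \sqrt{4 \cdot \frac{1}{4} + \left(\frac{5}{4} - \frac{1}{2 A}\right)} = \sqrt{1 + \left(\frac{5}{4} - \frac{1}{2 A}\right)} = \sqrt{\frac{9}{4} - \frac{1}{2 A}}$)
$\left(-14 + n{\left(-13,-16 \right)}\right)^{2} = \left(-14 + \frac{\sqrt{9 - \frac{2}{-13}}}{2}\right)^{2} = \left(-14 + \frac{\sqrt{9 - - \frac{2}{13}}}{2}\right)^{2} = \left(-14 + \frac{\sqrt{9 + \frac{2}{13}}}{2}\right)^{2} = \left(-14 + \frac{\sqrt{\frac{119}{13}}}{2}\right)^{2} = \left(-14 + \frac{\frac{1}{13} \sqrt{1547}}{2}\right)^{2} = \left(-14 + \frac{\sqrt{1547}}{26}\right)^{2}$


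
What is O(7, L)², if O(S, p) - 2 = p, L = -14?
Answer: 144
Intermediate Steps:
O(S, p) = 2 + p
O(7, L)² = (2 - 14)² = (-12)² = 144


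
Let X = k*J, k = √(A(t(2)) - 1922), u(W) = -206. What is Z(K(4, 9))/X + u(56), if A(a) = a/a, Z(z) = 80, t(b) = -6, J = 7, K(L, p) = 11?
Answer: -206 - 80*I*√1921/13447 ≈ -206.0 - 0.26075*I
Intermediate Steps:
A(a) = 1
k = I*√1921 (k = √(1 - 1922) = √(-1921) = I*√1921 ≈ 43.829*I)
X = 7*I*√1921 (X = (I*√1921)*7 = 7*I*√1921 ≈ 306.8*I)
Z(K(4, 9))/X + u(56) = 80/((7*I*√1921)) - 206 = 80*(-I*√1921/13447) - 206 = -80*I*√1921/13447 - 206 = -206 - 80*I*√1921/13447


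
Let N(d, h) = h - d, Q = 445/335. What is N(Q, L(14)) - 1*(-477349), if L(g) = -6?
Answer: 31981892/67 ≈ 4.7734e+5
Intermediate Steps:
Q = 89/67 (Q = 445*(1/335) = 89/67 ≈ 1.3284)
N(Q, L(14)) - 1*(-477349) = (-6 - 1*89/67) - 1*(-477349) = (-6 - 89/67) + 477349 = -491/67 + 477349 = 31981892/67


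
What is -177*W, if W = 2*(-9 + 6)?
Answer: 1062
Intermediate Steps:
W = -6 (W = 2*(-3) = -6)
-177*W = -177*(-6) = 1062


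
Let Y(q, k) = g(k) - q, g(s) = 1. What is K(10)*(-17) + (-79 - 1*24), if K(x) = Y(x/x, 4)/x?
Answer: -103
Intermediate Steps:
Y(q, k) = 1 - q
K(x) = 0 (K(x) = (1 - x/x)/x = (1 - 1*1)/x = (1 - 1)/x = 0/x = 0)
K(10)*(-17) + (-79 - 1*24) = 0*(-17) + (-79 - 1*24) = 0 + (-79 - 24) = 0 - 103 = -103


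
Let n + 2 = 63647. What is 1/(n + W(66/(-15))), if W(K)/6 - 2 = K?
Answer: 5/318153 ≈ 1.5716e-5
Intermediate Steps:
W(K) = 12 + 6*K
n = 63645 (n = -2 + 63647 = 63645)
1/(n + W(66/(-15))) = 1/(63645 + (12 + 6*(66/(-15)))) = 1/(63645 + (12 + 6*(66*(-1/15)))) = 1/(63645 + (12 + 6*(-22/5))) = 1/(63645 + (12 - 132/5)) = 1/(63645 - 72/5) = 1/(318153/5) = 5/318153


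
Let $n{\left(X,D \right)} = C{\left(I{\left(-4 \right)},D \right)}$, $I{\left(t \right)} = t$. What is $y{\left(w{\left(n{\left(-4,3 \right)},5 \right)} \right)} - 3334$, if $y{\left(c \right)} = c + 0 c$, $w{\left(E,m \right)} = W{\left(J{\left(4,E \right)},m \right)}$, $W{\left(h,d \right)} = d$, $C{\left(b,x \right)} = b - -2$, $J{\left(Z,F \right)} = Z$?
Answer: $-3329$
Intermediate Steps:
$C{\left(b,x \right)} = 2 + b$ ($C{\left(b,x \right)} = b + 2 = 2 + b$)
$n{\left(X,D \right)} = -2$ ($n{\left(X,D \right)} = 2 - 4 = -2$)
$w{\left(E,m \right)} = m$
$y{\left(c \right)} = c$ ($y{\left(c \right)} = c + 0 = c$)
$y{\left(w{\left(n{\left(-4,3 \right)},5 \right)} \right)} - 3334 = 5 - 3334 = -3329$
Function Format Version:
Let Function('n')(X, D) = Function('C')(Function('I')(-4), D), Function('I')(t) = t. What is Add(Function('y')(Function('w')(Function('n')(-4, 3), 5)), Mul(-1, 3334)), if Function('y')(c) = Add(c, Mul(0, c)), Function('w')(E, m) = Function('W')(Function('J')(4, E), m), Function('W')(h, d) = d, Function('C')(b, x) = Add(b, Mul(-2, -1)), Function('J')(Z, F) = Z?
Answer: -3329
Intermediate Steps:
Function('C')(b, x) = Add(2, b) (Function('C')(b, x) = Add(b, 2) = Add(2, b))
Function('n')(X, D) = -2 (Function('n')(X, D) = Add(2, -4) = -2)
Function('w')(E, m) = m
Function('y')(c) = c (Function('y')(c) = Add(c, 0) = c)
Add(Function('y')(Function('w')(Function('n')(-4, 3), 5)), Mul(-1, 3334)) = Add(5, Mul(-1, 3334)) = Add(5, -3334) = -3329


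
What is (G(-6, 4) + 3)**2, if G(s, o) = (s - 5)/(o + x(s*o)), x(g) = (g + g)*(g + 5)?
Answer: 7491169/839056 ≈ 8.9281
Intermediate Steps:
x(g) = 2*g*(5 + g) (x(g) = (2*g)*(5 + g) = 2*g*(5 + g))
G(s, o) = (-5 + s)/(o + 2*o*s*(5 + o*s)) (G(s, o) = (s - 5)/(o + 2*(s*o)*(5 + s*o)) = (-5 + s)/(o + 2*(o*s)*(5 + o*s)) = (-5 + s)/(o + 2*o*s*(5 + o*s)))
(G(-6, 4) + 3)**2 = ((-5 - 6)/(4*(1 + 2*(-6)*(5 + 4*(-6)))) + 3)**2 = ((1/4)*(-11)/(1 + 2*(-6)*(5 - 24)) + 3)**2 = ((1/4)*(-11)/(1 + 2*(-6)*(-19)) + 3)**2 = ((1/4)*(-11)/(1 + 228) + 3)**2 = ((1/4)*(-11)/229 + 3)**2 = ((1/4)*(1/229)*(-11) + 3)**2 = (-11/916 + 3)**2 = (2737/916)**2 = 7491169/839056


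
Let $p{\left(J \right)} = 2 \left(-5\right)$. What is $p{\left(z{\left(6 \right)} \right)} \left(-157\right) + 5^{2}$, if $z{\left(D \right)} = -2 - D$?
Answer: $1595$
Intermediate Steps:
$p{\left(J \right)} = -10$
$p{\left(z{\left(6 \right)} \right)} \left(-157\right) + 5^{2} = \left(-10\right) \left(-157\right) + 5^{2} = 1570 + 25 = 1595$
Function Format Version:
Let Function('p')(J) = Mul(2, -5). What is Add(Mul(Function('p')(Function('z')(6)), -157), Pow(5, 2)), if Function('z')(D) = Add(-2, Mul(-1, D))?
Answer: 1595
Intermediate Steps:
Function('p')(J) = -10
Add(Mul(Function('p')(Function('z')(6)), -157), Pow(5, 2)) = Add(Mul(-10, -157), Pow(5, 2)) = Add(1570, 25) = 1595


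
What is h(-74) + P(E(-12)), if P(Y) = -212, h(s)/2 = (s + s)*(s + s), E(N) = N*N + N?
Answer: 43596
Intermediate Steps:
E(N) = N + N**2 (E(N) = N**2 + N = N + N**2)
h(s) = 8*s**2 (h(s) = 2*((s + s)*(s + s)) = 2*((2*s)*(2*s)) = 2*(4*s**2) = 8*s**2)
h(-74) + P(E(-12)) = 8*(-74)**2 - 212 = 8*5476 - 212 = 43808 - 212 = 43596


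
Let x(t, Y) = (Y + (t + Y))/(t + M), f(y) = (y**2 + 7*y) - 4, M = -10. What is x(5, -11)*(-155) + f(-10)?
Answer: -501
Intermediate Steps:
f(y) = -4 + y**2 + 7*y
x(t, Y) = (t + 2*Y)/(-10 + t) (x(t, Y) = (Y + (t + Y))/(t - 10) = (Y + (Y + t))/(-10 + t) = (t + 2*Y)/(-10 + t))
x(5, -11)*(-155) + f(-10) = ((5 + 2*(-11))/(-10 + 5))*(-155) + (-4 + (-10)**2 + 7*(-10)) = ((5 - 22)/(-5))*(-155) + (-4 + 100 - 70) = -1/5*(-17)*(-155) + 26 = (17/5)*(-155) + 26 = -527 + 26 = -501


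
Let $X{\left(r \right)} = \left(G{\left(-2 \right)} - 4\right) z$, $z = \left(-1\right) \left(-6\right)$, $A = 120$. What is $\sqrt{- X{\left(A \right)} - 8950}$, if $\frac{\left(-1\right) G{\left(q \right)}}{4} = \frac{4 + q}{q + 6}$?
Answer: $i \sqrt{8914} \approx 94.414 i$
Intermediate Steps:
$z = 6$
$G{\left(q \right)} = - \frac{4 \left(4 + q\right)}{6 + q}$ ($G{\left(q \right)} = - 4 \frac{4 + q}{q + 6} = - 4 \frac{4 + q}{6 + q} = - \frac{4 \left(4 + q\right)}{6 + q}$)
$X{\left(r \right)} = -36$ ($X{\left(r \right)} = \left(\frac{4 \left(-4 - -2\right)}{6 - 2} - 4\right) 6 = \left(\frac{4 \left(-4 + 2\right)}{4} - 4\right) 6 = \left(4 \cdot \frac{1}{4} \left(-2\right) - 4\right) 6 = \left(-2 - 4\right) 6 = \left(-6\right) 6 = -36$)
$\sqrt{- X{\left(A \right)} - 8950} = \sqrt{\left(-1\right) \left(-36\right) - 8950} = \sqrt{36 - 8950} = \sqrt{-8914} = i \sqrt{8914}$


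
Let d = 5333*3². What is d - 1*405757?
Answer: -357760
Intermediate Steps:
d = 47997 (d = 5333*9 = 47997)
d - 1*405757 = 47997 - 1*405757 = 47997 - 405757 = -357760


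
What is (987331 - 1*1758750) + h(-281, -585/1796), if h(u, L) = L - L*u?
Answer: -692816747/898 ≈ -7.7151e+5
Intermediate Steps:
h(u, L) = L - L*u
(987331 - 1*1758750) + h(-281, -585/1796) = (987331 - 1*1758750) + (-585/1796)*(1 - 1*(-281)) = (987331 - 1758750) + (-585*1/1796)*(1 + 281) = -771419 - 585/1796*282 = -771419 - 82485/898 = -692816747/898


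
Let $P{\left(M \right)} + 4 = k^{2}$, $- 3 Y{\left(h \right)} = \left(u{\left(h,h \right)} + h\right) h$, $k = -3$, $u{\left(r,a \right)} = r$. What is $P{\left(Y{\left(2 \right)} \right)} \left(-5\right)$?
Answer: $-25$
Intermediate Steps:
$Y{\left(h \right)} = - \frac{2 h^{2}}{3}$ ($Y{\left(h \right)} = - \frac{\left(h + h\right) h}{3} = - \frac{2 h h}{3} = - \frac{2 h^{2}}{3}$)
$P{\left(M \right)} = 5$ ($P{\left(M \right)} = -4 + \left(-3\right)^{2} = -4 + 9 = 5$)
$P{\left(Y{\left(2 \right)} \right)} \left(-5\right) = 5 \left(-5\right) = -25$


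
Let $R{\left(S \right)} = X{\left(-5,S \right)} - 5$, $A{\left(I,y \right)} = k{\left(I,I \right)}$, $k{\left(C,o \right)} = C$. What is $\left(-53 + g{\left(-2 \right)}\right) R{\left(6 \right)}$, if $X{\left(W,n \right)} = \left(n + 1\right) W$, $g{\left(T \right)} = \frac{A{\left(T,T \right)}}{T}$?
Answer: $2080$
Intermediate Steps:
$A{\left(I,y \right)} = I$
$g{\left(T \right)} = 1$ ($g{\left(T \right)} = \frac{T}{T} = 1$)
$X{\left(W,n \right)} = W \left(1 + n\right)$ ($X{\left(W,n \right)} = \left(1 + n\right) W = W \left(1 + n\right)$)
$R{\left(S \right)} = -10 - 5 S$ ($R{\left(S \right)} = - 5 \left(1 + S\right) - 5 = \left(-5 - 5 S\right) - 5 = -10 - 5 S$)
$\left(-53 + g{\left(-2 \right)}\right) R{\left(6 \right)} = \left(-53 + 1\right) \left(-10 - 30\right) = - 52 \left(-10 - 30\right) = \left(-52\right) \left(-40\right) = 2080$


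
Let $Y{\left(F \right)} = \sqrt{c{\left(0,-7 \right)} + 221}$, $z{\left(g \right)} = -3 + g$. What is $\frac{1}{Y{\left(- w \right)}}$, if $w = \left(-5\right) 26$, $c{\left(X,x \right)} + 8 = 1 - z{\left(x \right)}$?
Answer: $\frac{\sqrt{14}}{56} \approx 0.066815$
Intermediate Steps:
$c{\left(X,x \right)} = -4 - x$ ($c{\left(X,x \right)} = -8 - \left(-4 + x\right) = -4 - x$)
$w = -130$
$Y{\left(F \right)} = 4 \sqrt{14}$ ($Y{\left(F \right)} = \sqrt{\left(-4 - -7\right) + 221} = \sqrt{\left(-4 + 7\right) + 221} = \sqrt{3 + 221} = \sqrt{224} = 4 \sqrt{14}$)
$\frac{1}{Y{\left(- w \right)}} = \frac{1}{4 \sqrt{14}} = \frac{\sqrt{14}}{56}$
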